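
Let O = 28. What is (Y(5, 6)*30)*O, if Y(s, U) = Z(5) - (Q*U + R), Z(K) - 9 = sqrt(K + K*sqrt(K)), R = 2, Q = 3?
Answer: -9240 + 840*sqrt(5 + 5*sqrt(5)) ≈ -5861.1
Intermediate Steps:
Z(K) = 9 + sqrt(K + K**(3/2)) (Z(K) = 9 + sqrt(K + K*sqrt(K)) = 9 + sqrt(K + K**(3/2)))
Y(s, U) = 7 + sqrt(5 + 5*sqrt(5)) - 3*U (Y(s, U) = (9 + sqrt(5 + 5**(3/2))) - (3*U + 2) = (9 + sqrt(5 + 5*sqrt(5))) - (2 + 3*U) = (9 + sqrt(5 + 5*sqrt(5))) + (-2 - 3*U) = 7 + sqrt(5 + 5*sqrt(5)) - 3*U)
(Y(5, 6)*30)*O = ((7 + sqrt(5 + 5*sqrt(5)) - 3*6)*30)*28 = ((7 + sqrt(5 + 5*sqrt(5)) - 18)*30)*28 = ((-11 + sqrt(5 + 5*sqrt(5)))*30)*28 = (-330 + 30*sqrt(5 + 5*sqrt(5)))*28 = -9240 + 840*sqrt(5 + 5*sqrt(5))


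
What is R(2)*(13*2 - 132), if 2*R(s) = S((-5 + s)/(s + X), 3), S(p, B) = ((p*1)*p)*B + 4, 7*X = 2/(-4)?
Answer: -16112/27 ≈ -596.74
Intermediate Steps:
X = -1/14 (X = (2/(-4))/7 = (2*(-¼))/7 = (⅐)*(-½) = -1/14 ≈ -0.071429)
S(p, B) = 4 + B*p² (S(p, B) = (p*p)*B + 4 = p²*B + 4 = B*p² + 4 = 4 + B*p²)
R(s) = 2 + 3*(-5 + s)²/(2*(-1/14 + s)²) (R(s) = (4 + 3*((-5 + s)/(s - 1/14))²)/2 = (4 + 3*((-5 + s)/(-1/14 + s))²)/2 = (4 + 3*((-5 + s)²/(-1/14 + s)²))/2 = (4 + 3*(-5 + s)²/(-1/14 + s)²)/2 = 2 + 3*(-5 + s)²/(2*(-1/14 + s)²))
R(2)*(13*2 - 132) = (2*(3676 - 1498*2 + 343*2²)/(1 - 28*2 + 196*2²))*(13*2 - 132) = (2*(3676 - 2996 + 343*4)/(1 - 56 + 196*4))*(26 - 132) = (2*(3676 - 2996 + 1372)/(1 - 56 + 784))*(-106) = (2*2052/729)*(-106) = (2*(1/729)*2052)*(-106) = (152/27)*(-106) = -16112/27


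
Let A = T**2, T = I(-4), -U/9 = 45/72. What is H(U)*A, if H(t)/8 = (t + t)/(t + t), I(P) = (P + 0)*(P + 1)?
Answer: 1152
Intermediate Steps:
U = -45/8 (U = -405/72 = -9*5/8 = -45/8 ≈ -5.6250)
I(P) = P*(1 + P)
T = 12 (T = -4*(1 - 4) = -4*(-3) = 12)
H(t) = 8 (H(t) = 8*((t + t)/(t + t)) = 8*((2*t)/((2*t))) = 8*((2*t)*(1/(2*t))) = 8*1 = 8)
A = 144 (A = 12**2 = 144)
H(U)*A = 8*144 = 1152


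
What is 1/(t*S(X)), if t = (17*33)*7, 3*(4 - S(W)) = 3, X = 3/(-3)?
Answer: 1/11781 ≈ 8.4882e-5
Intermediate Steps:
X = -1 (X = 3*(-1/3) = -1)
S(W) = 3 (S(W) = 4 - 1/3*3 = 4 - 1 = 3)
t = 3927 (t = 561*7 = 3927)
1/(t*S(X)) = 1/(3927*3) = 1/11781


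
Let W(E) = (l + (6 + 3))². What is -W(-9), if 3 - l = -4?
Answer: -256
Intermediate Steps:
l = 7 (l = 3 - 1*(-4) = 3 + 4 = 7)
W(E) = 256 (W(E) = (7 + (6 + 3))² = (7 + 9)² = 16² = 256)
-W(-9) = -1*256 = -256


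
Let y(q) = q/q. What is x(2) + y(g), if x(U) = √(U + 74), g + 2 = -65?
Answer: 1 + 2*√19 ≈ 9.7178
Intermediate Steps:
g = -67 (g = -2 - 65 = -67)
y(q) = 1
x(U) = √(74 + U)
x(2) + y(g) = √(74 + 2) + 1 = √76 + 1 = 2*√19 + 1 = 1 + 2*√19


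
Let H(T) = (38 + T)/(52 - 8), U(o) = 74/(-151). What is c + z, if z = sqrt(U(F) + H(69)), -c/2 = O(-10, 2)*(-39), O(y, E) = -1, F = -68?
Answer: -78 + sqrt(21428561)/3322 ≈ -76.607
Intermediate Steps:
U(o) = -74/151 (U(o) = 74*(-1/151) = -74/151)
H(T) = 19/22 + T/44 (H(T) = (38 + T)/44 = (38 + T)*(1/44) = 19/22 + T/44)
c = -78 (c = -(-2)*(-39) = -2*39 = -78)
z = sqrt(21428561)/3322 (z = sqrt(-74/151 + (19/22 + (1/44)*69)) = sqrt(-74/151 + (19/22 + 69/44)) = sqrt(-74/151 + 107/44) = sqrt(12901/6644) = sqrt(21428561)/3322 ≈ 1.3935)
c + z = -78 + sqrt(21428561)/3322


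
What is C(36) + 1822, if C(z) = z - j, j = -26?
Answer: 1884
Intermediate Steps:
C(z) = 26 + z (C(z) = z - 1*(-26) = z + 26 = 26 + z)
C(36) + 1822 = (26 + 36) + 1822 = 62 + 1822 = 1884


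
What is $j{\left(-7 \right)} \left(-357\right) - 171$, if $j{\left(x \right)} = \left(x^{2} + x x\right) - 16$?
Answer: $-29445$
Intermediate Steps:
$j{\left(x \right)} = -16 + 2 x^{2}$ ($j{\left(x \right)} = \left(x^{2} + x^{2}\right) - 16 = 2 x^{2} - 16 = -16 + 2 x^{2}$)
$j{\left(-7 \right)} \left(-357\right) - 171 = \left(-16 + 2 \left(-7\right)^{2}\right) \left(-357\right) - 171 = \left(-16 + 2 \cdot 49\right) \left(-357\right) - 171 = \left(-16 + 98\right) \left(-357\right) - 171 = 82 \left(-357\right) - 171 = -29274 - 171 = -29445$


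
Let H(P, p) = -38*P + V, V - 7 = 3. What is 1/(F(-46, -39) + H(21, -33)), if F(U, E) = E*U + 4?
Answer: 1/1010 ≈ 0.00099010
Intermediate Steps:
V = 10 (V = 7 + 3 = 10)
H(P, p) = 10 - 38*P (H(P, p) = -38*P + 10 = 10 - 38*P)
F(U, E) = 4 + E*U
1/(F(-46, -39) + H(21, -33)) = 1/((4 - 39*(-46)) + (10 - 38*21)) = 1/((4 + 1794) + (10 - 798)) = 1/(1798 - 788) = 1/1010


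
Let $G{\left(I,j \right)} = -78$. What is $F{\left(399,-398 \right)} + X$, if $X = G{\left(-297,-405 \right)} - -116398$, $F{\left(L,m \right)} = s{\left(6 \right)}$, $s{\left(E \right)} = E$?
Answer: $116326$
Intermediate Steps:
$F{\left(L,m \right)} = 6$
$X = 116320$ ($X = -78 - -116398 = -78 + 116398 = 116320$)
$F{\left(399,-398 \right)} + X = 6 + 116320 = 116326$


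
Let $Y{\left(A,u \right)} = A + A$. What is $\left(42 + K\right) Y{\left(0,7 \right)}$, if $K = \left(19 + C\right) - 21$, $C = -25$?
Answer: $0$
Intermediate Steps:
$Y{\left(A,u \right)} = 2 A$
$K = -27$ ($K = \left(19 - 25\right) - 21 = -6 - 21 = -27$)
$\left(42 + K\right) Y{\left(0,7 \right)} = \left(42 - 27\right) 2 \cdot 0 = 15 \cdot 0 = 0$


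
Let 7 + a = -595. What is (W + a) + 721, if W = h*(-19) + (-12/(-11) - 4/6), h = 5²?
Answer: -11734/33 ≈ -355.58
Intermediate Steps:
a = -602 (a = -7 - 595 = -602)
h = 25
W = -15661/33 (W = 25*(-19) + (-12/(-11) - 4/6) = -475 + (-12*(-1/11) - 4*⅙) = -475 + (12/11 - ⅔) = -475 + 14/33 = -15661/33 ≈ -474.58)
(W + a) + 721 = (-15661/33 - 602) + 721 = -35527/33 + 721 = -11734/33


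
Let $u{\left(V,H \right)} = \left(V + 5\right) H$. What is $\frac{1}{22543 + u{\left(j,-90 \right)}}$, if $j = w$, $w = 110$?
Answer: $\frac{1}{12193} \approx 8.2014 \cdot 10^{-5}$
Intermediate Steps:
$j = 110$
$u{\left(V,H \right)} = H \left(5 + V\right)$ ($u{\left(V,H \right)} = \left(5 + V\right) H = H \left(5 + V\right)$)
$\frac{1}{22543 + u{\left(j,-90 \right)}} = \frac{1}{22543 - 90 \left(5 + 110\right)} = \frac{1}{22543 - 10350} = \frac{1}{12193}$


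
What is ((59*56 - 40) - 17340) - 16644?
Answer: -30720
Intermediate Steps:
((59*56 - 40) - 17340) - 16644 = ((3304 - 40) - 17340) - 16644 = (3264 - 17340) - 16644 = -14076 - 16644 = -30720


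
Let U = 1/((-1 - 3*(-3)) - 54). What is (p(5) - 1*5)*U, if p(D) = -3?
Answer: 4/23 ≈ 0.17391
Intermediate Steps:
U = -1/46 (U = 1/((-1 + 9) - 54) = 1/(8 - 54) = 1/(-46) = -1/46 ≈ -0.021739)
(p(5) - 1*5)*U = (-3 - 1*5)*(-1/46) = (-3 - 5)*(-1/46) = -8*(-1/46) = 4/23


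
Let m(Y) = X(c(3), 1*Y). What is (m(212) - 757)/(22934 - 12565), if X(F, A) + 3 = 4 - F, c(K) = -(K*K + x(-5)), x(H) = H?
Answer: -752/10369 ≈ -0.072524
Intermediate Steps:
c(K) = 5 - K**2 (c(K) = -(K*K - 5) = -(K**2 - 5) = -(-5 + K**2) = 5 - K**2)
X(F, A) = 1 - F (X(F, A) = -3 + (4 - F) = 1 - F)
m(Y) = 5 (m(Y) = 1 - (5 - 1*3**2) = 1 - (5 - 1*9) = 1 - (5 - 9) = 1 - 1*(-4) = 1 + 4 = 5)
(m(212) - 757)/(22934 - 12565) = (5 - 757)/(22934 - 12565) = -752/10369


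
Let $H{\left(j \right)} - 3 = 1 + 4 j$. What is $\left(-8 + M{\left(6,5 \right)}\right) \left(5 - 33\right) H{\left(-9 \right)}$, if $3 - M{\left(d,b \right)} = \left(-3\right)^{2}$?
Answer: $-12544$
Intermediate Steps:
$M{\left(d,b \right)} = -6$ ($M{\left(d,b \right)} = 3 - \left(-3\right)^{2} = 3 - 9 = -6$)
$H{\left(j \right)} = 4 + 4 j$ ($H{\left(j \right)} = 3 + \left(1 + 4 j\right) = 4 + 4 j$)
$\left(-8 + M{\left(6,5 \right)}\right) \left(5 - 33\right) H{\left(-9 \right)} = \left(-8 - 6\right) \left(5 - 33\right) \left(4 + 4 \left(-9\right)\right) = \left(-14\right) \left(-28\right) \left(4 - 36\right) = 392 \left(-32\right) = -12544$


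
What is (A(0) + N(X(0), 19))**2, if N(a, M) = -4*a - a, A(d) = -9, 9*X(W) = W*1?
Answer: 81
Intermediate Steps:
X(W) = W/9 (X(W) = (W*1)/9 = W/9)
N(a, M) = -5*a
(A(0) + N(X(0), 19))**2 = (-9 - 5*0/9)**2 = (-9 - 5*0)**2 = (-9 + 0)**2 = (-9)**2 = 81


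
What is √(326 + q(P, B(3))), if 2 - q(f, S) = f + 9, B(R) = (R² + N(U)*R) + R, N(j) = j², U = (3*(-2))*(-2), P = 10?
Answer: √309 ≈ 17.578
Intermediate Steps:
U = 12 (U = -6*(-2) = 12)
B(R) = R² + 145*R (B(R) = (R² + 12²*R) + R = (R² + 144*R) + R = R² + 145*R)
q(f, S) = -7 - f (q(f, S) = 2 - (f + 9) = 2 - (9 + f) = 2 + (-9 - f) = -7 - f)
√(326 + q(P, B(3))) = √(326 + (-7 - 1*10)) = √(326 + (-7 - 10)) = √(326 - 17) = √309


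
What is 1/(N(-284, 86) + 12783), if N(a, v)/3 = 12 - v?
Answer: 1/12561 ≈ 7.9612e-5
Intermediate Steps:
N(a, v) = 36 - 3*v (N(a, v) = 3*(12 - v) = 36 - 3*v)
1/(N(-284, 86) + 12783) = 1/((36 - 3*86) + 12783) = 1/((36 - 258) + 12783) = 1/(-222 + 12783) = 1/12561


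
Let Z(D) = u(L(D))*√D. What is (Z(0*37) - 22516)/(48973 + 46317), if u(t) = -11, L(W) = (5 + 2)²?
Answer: -866/3665 ≈ -0.23629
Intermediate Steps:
L(W) = 49 (L(W) = 7² = 49)
Z(D) = -11*√D
(Z(0*37) - 22516)/(48973 + 46317) = (-11*√(0*37) - 22516)/(48973 + 46317) = (-11*√0 - 22516)/95290 = (-11*0 - 22516)*(1/95290) = (0 - 22516)*(1/95290) = -22516*1/95290 = -866/3665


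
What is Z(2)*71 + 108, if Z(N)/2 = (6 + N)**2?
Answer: 9196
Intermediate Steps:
Z(N) = 2*(6 + N)**2
Z(2)*71 + 108 = (2*(6 + 2)**2)*71 + 108 = (2*8**2)*71 + 108 = (2*64)*71 + 108 = 128*71 + 108 = 9088 + 108 = 9196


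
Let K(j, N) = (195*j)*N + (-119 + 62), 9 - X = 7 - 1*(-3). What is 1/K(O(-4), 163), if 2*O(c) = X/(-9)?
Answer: 6/10253 ≈ 0.00058519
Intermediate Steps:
X = -1 (X = 9 - (7 - 1*(-3)) = 9 - (7 + 3) = 9 - 1*10 = 9 - 10 = -1)
O(c) = 1/18 (O(c) = (-1/(-9))/2 = (-1*(-⅑))/2 = (½)*(⅑) = 1/18)
K(j, N) = -57 + 195*N*j (K(j, N) = 195*N*j - 57 = -57 + 195*N*j)
1/K(O(-4), 163) = 1/(-57 + 195*163*(1/18)) = 1/(-57 + 10595/6) = 1/(10253/6) = 6/10253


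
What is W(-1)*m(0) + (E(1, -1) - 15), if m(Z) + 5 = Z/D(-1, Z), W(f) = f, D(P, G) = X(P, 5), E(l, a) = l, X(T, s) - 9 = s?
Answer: -9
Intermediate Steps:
X(T, s) = 9 + s
D(P, G) = 14 (D(P, G) = 9 + 5 = 14)
m(Z) = -5 + Z/14
W(-1)*m(0) + (E(1, -1) - 15) = -(-5 + (1/14)*0) + (1 - 15) = -(-5 + 0) - 14 = -1*(-5) - 14 = 5 - 14 = -9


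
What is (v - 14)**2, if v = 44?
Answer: 900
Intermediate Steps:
(v - 14)**2 = (44 - 14)**2 = 30**2 = 900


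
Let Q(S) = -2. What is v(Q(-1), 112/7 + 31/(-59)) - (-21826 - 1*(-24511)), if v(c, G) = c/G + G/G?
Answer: -2450610/913 ≈ -2684.1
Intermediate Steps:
v(c, G) = 1 + c/G (v(c, G) = c/G + 1 = 1 + c/G)
v(Q(-1), 112/7 + 31/(-59)) - (-21826 - 1*(-24511)) = ((112/7 + 31/(-59)) - 2)/(112/7 + 31/(-59)) - (-21826 - 1*(-24511)) = ((112*(⅐) + 31*(-1/59)) - 2)/(112*(⅐) + 31*(-1/59)) - (-21826 + 24511) = ((16 - 31/59) - 2)/(16 - 31/59) - 1*2685 = (913/59 - 2)/(913/59) - 2685 = (59/913)*(795/59) - 2685 = 795/913 - 2685 = -2450610/913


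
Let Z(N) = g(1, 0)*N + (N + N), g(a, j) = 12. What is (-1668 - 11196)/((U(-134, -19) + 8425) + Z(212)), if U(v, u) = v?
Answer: -4288/3753 ≈ -1.1426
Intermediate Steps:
Z(N) = 14*N (Z(N) = 12*N + (N + N) = 12*N + 2*N = 14*N)
(-1668 - 11196)/((U(-134, -19) + 8425) + Z(212)) = (-1668 - 11196)/((-134 + 8425) + 14*212) = -12864/(8291 + 2968) = -12864/11259 = -12864*1/11259 = -4288/3753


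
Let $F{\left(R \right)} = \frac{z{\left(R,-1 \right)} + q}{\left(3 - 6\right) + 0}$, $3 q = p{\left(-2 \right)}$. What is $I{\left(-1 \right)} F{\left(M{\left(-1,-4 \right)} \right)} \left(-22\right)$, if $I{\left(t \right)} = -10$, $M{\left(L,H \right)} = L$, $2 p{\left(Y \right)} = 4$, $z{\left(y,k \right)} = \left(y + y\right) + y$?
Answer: $\frac{1540}{9} \approx 171.11$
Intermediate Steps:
$z{\left(y,k \right)} = 3 y$ ($z{\left(y,k \right)} = 2 y + y = 3 y$)
$p{\left(Y \right)} = 2$ ($p{\left(Y \right)} = \frac{1}{2} \cdot 4 = 2$)
$q = \frac{2}{3}$ ($q = \frac{1}{3} \cdot 2 = \frac{2}{3} \approx 0.66667$)
$F{\left(R \right)} = - \frac{2}{9} - R$ ($F{\left(R \right)} = \frac{3 R + \frac{2}{3}}{\left(3 - 6\right) + 0} = \frac{\frac{2}{3} + 3 R}{\left(3 - 6\right) + 0} = \frac{\frac{2}{3} + 3 R}{-3 + 0} = \frac{\frac{2}{3} + 3 R}{-3} = \left(\frac{2}{3} + 3 R\right) \left(- \frac{1}{3}\right) = - \frac{2}{9} - R$)
$I{\left(-1 \right)} F{\left(M{\left(-1,-4 \right)} \right)} \left(-22\right) = - 10 \left(- \frac{2}{9} - -1\right) \left(-22\right) = - 10 \left(- \frac{2}{9} + 1\right) \left(-22\right) = \left(-10\right) \frac{7}{9} \left(-22\right) = \left(- \frac{70}{9}\right) \left(-22\right) = \frac{1540}{9}$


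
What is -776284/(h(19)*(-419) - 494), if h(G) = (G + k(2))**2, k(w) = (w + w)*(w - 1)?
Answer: 776284/222145 ≈ 3.4945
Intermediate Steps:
k(w) = 2*w*(-1 + w) (k(w) = (2*w)*(-1 + w) = 2*w*(-1 + w))
h(G) = (4 + G)**2 (h(G) = (G + 2*2*(-1 + 2))**2 = (G + 2*2*1)**2 = (G + 4)**2 = (4 + G)**2)
-776284/(h(19)*(-419) - 494) = -776284/((4 + 19)**2*(-419) - 494) = -776284/(23**2*(-419) - 494) = -776284/(529*(-419) - 494) = -776284/(-221651 - 494) = -776284/(-222145) = -776284*(-1/222145) = 776284/222145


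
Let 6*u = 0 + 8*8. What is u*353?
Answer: 11296/3 ≈ 3765.3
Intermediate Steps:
u = 32/3 (u = (0 + 8*8)/6 = (0 + 64)/6 = (⅙)*64 = 32/3 ≈ 10.667)
u*353 = (32/3)*353 = 11296/3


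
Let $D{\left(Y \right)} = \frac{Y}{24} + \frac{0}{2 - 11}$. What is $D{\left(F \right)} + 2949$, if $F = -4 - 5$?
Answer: $\frac{23589}{8} \approx 2948.6$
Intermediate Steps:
$F = -9$ ($F = -4 - 5 = -9$)
$D{\left(Y \right)} = \frac{Y}{24}$ ($D{\left(Y \right)} = Y \frac{1}{24} + \frac{0}{2 - 11} = \frac{Y}{24} + \frac{0}{-9} = \frac{Y}{24} + 0 \left(- \frac{1}{9}\right) = \frac{Y}{24} + 0 = \frac{Y}{24}$)
$D{\left(F \right)} + 2949 = \frac{1}{24} \left(-9\right) + 2949 = - \frac{3}{8} + 2949 = \frac{23589}{8}$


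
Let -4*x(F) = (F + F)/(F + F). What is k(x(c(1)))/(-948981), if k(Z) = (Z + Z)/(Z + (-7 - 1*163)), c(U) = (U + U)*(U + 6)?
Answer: -2/646256061 ≈ -3.0947e-9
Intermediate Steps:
c(U) = 2*U*(6 + U) (c(U) = (2*U)*(6 + U) = 2*U*(6 + U))
x(F) = -1/4 (x(F) = -(F + F)/(4*(F + F)) = -2*F/(4*(2*F)) = -2*F*1/(2*F)/4 = -1/4*1 = -1/4)
k(Z) = 2*Z/(-170 + Z) (k(Z) = (2*Z)/(Z + (-7 - 163)) = (2*Z)/(Z - 170) = (2*Z)/(-170 + Z) = 2*Z/(-170 + Z))
k(x(c(1)))/(-948981) = (2*(-1/4)/(-170 - 1/4))/(-948981) = (2*(-1/4)/(-681/4))*(-1/948981) = (2*(-1/4)*(-4/681))*(-1/948981) = (2/681)*(-1/948981) = -2/646256061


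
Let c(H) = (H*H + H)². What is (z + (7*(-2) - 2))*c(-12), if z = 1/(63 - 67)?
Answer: -283140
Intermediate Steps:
z = -¼ (z = 1/(-4) = -¼ ≈ -0.25000)
c(H) = (H + H²)² (c(H) = (H² + H)² = (H + H²)²)
(z + (7*(-2) - 2))*c(-12) = (-¼ + (7*(-2) - 2))*((-12)²*(1 - 12)²) = (-¼ + (-14 - 2))*(144*(-11)²) = (-¼ - 16)*(144*121) = -65/4*17424 = -283140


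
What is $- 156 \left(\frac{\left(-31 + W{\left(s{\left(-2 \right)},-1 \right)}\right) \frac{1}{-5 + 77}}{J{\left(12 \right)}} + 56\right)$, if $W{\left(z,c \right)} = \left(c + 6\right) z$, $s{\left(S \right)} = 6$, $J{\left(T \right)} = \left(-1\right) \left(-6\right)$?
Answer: $- \frac{314483}{36} \approx -8735.6$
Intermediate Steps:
$J{\left(T \right)} = 6$
$W{\left(z,c \right)} = z \left(6 + c\right)$ ($W{\left(z,c \right)} = \left(6 + c\right) z = z \left(6 + c\right)$)
$- 156 \left(\frac{\left(-31 + W{\left(s{\left(-2 \right)},-1 \right)}\right) \frac{1}{-5 + 77}}{J{\left(12 \right)}} + 56\right) = - 156 \left(\frac{\left(-31 + 6 \left(6 - 1\right)\right) \frac{1}{-5 + 77}}{6} + 56\right) = - 156 \left(\frac{-31 + 6 \cdot 5}{72} \cdot \frac{1}{6} + 56\right) = - 156 \left(\left(-31 + 30\right) \frac{1}{72} \cdot \frac{1}{6} + 56\right) = - 156 \left(\left(-1\right) \frac{1}{72} \cdot \frac{1}{6} + 56\right) = - 156 \left(\left(- \frac{1}{72}\right) \frac{1}{6} + 56\right) = - 156 \left(- \frac{1}{432} + 56\right) = \left(-156\right) \frac{24191}{432} = - \frac{314483}{36}$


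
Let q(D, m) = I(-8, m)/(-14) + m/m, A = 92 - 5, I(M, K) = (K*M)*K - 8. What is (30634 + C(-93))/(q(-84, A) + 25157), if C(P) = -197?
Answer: 213059/206386 ≈ 1.0323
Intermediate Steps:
I(M, K) = -8 + M*K² (I(M, K) = M*K² - 8 = -8 + M*K²)
A = 87
q(D, m) = 11/7 + 4*m²/7 (q(D, m) = (-8 - 8*m²)/(-14) + m/m = (-8 - 8*m²)*(-1/14) + 1 = (4/7 + 4*m²/7) + 1 = 11/7 + 4*m²/7)
(30634 + C(-93))/(q(-84, A) + 25157) = (30634 - 197)/((11/7 + (4/7)*87²) + 25157) = 30437/((11/7 + (4/7)*7569) + 25157) = 30437/((11/7 + 30276/7) + 25157) = 30437/(30287/7 + 25157) = 30437/(206386/7) = 30437*(7/206386) = 213059/206386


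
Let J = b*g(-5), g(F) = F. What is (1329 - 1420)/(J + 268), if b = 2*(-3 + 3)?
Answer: -91/268 ≈ -0.33955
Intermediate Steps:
b = 0 (b = 2*0 = 0)
J = 0 (J = 0*(-5) = 0)
(1329 - 1420)/(J + 268) = (1329 - 1420)/(0 + 268) = -91/268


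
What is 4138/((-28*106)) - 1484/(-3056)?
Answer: -128769/141722 ≈ -0.90860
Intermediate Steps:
4138/((-28*106)) - 1484/(-3056) = 4138/(-2968) - 1484*(-1/3056) = 4138*(-1/2968) + 371/764 = -2069/1484 + 371/764 = -128769/141722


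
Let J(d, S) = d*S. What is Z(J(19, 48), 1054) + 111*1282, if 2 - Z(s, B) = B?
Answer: 141250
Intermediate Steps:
J(d, S) = S*d
Z(s, B) = 2 - B
Z(J(19, 48), 1054) + 111*1282 = (2 - 1*1054) + 111*1282 = (2 - 1054) + 142302 = -1052 + 142302 = 141250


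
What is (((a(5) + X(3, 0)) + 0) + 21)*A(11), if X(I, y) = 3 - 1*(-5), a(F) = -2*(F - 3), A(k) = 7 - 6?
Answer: 25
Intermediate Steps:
A(k) = 1
a(F) = 6 - 2*F (a(F) = -2*(-3 + F) = 6 - 2*F)
X(I, y) = 8 (X(I, y) = 3 + 5 = 8)
(((a(5) + X(3, 0)) + 0) + 21)*A(11) = ((((6 - 2*5) + 8) + 0) + 21)*1 = ((((6 - 10) + 8) + 0) + 21)*1 = (((-4 + 8) + 0) + 21)*1 = ((4 + 0) + 21)*1 = (4 + 21)*1 = 25*1 = 25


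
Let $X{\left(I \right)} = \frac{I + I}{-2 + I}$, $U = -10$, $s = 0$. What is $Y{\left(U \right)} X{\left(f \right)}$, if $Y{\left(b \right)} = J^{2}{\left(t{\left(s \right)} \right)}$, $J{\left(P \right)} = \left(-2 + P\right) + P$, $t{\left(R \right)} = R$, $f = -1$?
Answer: $\frac{8}{3} \approx 2.6667$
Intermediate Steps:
$X{\left(I \right)} = \frac{2 I}{-2 + I}$
$J{\left(P \right)} = -2 + 2 P$
$Y{\left(b \right)} = 4$ ($Y{\left(b \right)} = \left(-2 + 2 \cdot 0\right)^{2} = \left(-2 + 0\right)^{2} = \left(-2\right)^{2} = 4$)
$Y{\left(U \right)} X{\left(f \right)} = 4 \cdot 2 \left(-1\right) \frac{1}{-2 - 1} = 4 \cdot 2 \left(-1\right) \frac{1}{-3} = 4 \cdot 2 \left(-1\right) \left(- \frac{1}{3}\right) = 4 \cdot \frac{2}{3} = \frac{8}{3}$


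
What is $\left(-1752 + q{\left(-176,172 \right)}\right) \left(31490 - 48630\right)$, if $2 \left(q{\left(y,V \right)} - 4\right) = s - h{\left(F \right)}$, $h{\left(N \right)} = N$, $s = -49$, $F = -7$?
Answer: $30320660$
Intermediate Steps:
$q{\left(y,V \right)} = -17$ ($q{\left(y,V \right)} = 4 + \frac{-49 - -7}{2} = 4 + \frac{-49 + 7}{2} = 4 + \frac{1}{2} \left(-42\right) = 4 - 21 = -17$)
$\left(-1752 + q{\left(-176,172 \right)}\right) \left(31490 - 48630\right) = \left(-1752 - 17\right) \left(31490 - 48630\right) = \left(-1769\right) \left(-17140\right) = 30320660$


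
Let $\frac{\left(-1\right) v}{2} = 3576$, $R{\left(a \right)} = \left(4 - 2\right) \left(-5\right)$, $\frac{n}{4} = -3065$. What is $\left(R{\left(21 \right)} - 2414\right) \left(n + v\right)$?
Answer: $47054688$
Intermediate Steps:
$n = -12260$ ($n = 4 \left(-3065\right) = -12260$)
$R{\left(a \right)} = -10$ ($R{\left(a \right)} = 2 \left(-5\right) = -10$)
$v = -7152$ ($v = \left(-2\right) 3576 = -7152$)
$\left(R{\left(21 \right)} - 2414\right) \left(n + v\right) = \left(-10 - 2414\right) \left(-12260 - 7152\right) = \left(-2424\right) \left(-19412\right) = 47054688$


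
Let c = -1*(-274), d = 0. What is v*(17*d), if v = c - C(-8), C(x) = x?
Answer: 0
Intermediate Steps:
c = 274
v = 282 (v = 274 - 1*(-8) = 274 + 8 = 282)
v*(17*d) = 282*(17*0) = 282*0 = 0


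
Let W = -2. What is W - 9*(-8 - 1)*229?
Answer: 18547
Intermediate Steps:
W - 9*(-8 - 1)*229 = -2 - 9*(-8 - 1)*229 = -2 - 9*(-9)*229 = -2 + 81*229 = -2 + 18549 = 18547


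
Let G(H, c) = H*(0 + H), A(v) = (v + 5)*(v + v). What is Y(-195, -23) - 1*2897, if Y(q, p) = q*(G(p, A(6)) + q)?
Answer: -68027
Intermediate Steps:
A(v) = 2*v*(5 + v) (A(v) = (5 + v)*(2*v) = 2*v*(5 + v))
G(H, c) = H² (G(H, c) = H*H = H²)
Y(q, p) = q*(q + p²) (Y(q, p) = q*(p² + q) = q*(q + p²))
Y(-195, -23) - 1*2897 = -195*(-195 + (-23)²) - 1*2897 = -195*(-195 + 529) - 2897 = -195*334 - 2897 = -65130 - 2897 = -68027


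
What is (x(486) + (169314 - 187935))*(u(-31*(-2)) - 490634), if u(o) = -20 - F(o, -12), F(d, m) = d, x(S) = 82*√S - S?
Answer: 9376110612 - 362148408*√6 ≈ 8.4890e+9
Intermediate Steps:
x(S) = -S + 82*√S
u(o) = -20 - o
(x(486) + (169314 - 187935))*(u(-31*(-2)) - 490634) = ((-1*486 + 82*√486) + (169314 - 187935))*((-20 - (-31)*(-2)) - 490634) = ((-486 + 82*(9*√6)) - 18621)*((-20 - 1*62) - 490634) = ((-486 + 738*√6) - 18621)*((-20 - 62) - 490634) = (-19107 + 738*√6)*(-82 - 490634) = (-19107 + 738*√6)*(-490716) = 9376110612 - 362148408*√6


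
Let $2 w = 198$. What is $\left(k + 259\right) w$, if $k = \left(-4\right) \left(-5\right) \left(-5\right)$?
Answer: $15741$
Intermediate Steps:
$w = 99$ ($w = \frac{1}{2} \cdot 198 = 99$)
$k = -100$ ($k = 20 \left(-5\right) = -100$)
$\left(k + 259\right) w = \left(-100 + 259\right) 99 = 159 \cdot 99 = 15741$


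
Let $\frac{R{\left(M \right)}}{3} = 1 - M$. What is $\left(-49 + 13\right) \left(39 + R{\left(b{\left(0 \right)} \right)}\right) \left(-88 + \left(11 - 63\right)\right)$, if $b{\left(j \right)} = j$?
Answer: $211680$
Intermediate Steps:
$R{\left(M \right)} = 3 - 3 M$ ($R{\left(M \right)} = 3 \left(1 - M\right) = 3 - 3 M$)
$\left(-49 + 13\right) \left(39 + R{\left(b{\left(0 \right)} \right)}\right) \left(-88 + \left(11 - 63\right)\right) = \left(-49 + 13\right) \left(39 + \left(3 - 0\right)\right) \left(-88 + \left(11 - 63\right)\right) = - 36 \left(39 + \left(3 + 0\right)\right) \left(-88 - 52\right) = - 36 \left(39 + 3\right) \left(-140\right) = \left(-36\right) 42 \left(-140\right) = \left(-1512\right) \left(-140\right) = 211680$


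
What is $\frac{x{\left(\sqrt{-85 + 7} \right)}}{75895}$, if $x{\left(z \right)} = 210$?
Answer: $\frac{42}{15179} \approx 0.002767$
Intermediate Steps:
$\frac{x{\left(\sqrt{-85 + 7} \right)}}{75895} = \frac{210}{75895} = 210 \cdot \frac{1}{75895} = \frac{42}{15179}$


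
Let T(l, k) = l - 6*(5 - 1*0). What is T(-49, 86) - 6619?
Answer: -6698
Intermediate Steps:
T(l, k) = -30 + l (T(l, k) = l - 6*(5 + 0) = l - 6*5 = l - 30 = -30 + l)
T(-49, 86) - 6619 = (-30 - 49) - 6619 = -79 - 6619 = -6698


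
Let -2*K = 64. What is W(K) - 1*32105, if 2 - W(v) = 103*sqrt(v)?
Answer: -32103 - 412*I*sqrt(2) ≈ -32103.0 - 582.66*I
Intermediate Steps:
K = -32 (K = -1/2*64 = -32)
W(v) = 2 - 103*sqrt(v)
W(K) - 1*32105 = (2 - 412*I*sqrt(2)) - 1*32105 = (2 - 412*I*sqrt(2)) - 32105 = -32103 - 412*I*sqrt(2)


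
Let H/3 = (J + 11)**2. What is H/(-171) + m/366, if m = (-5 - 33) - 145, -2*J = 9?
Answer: -283/228 ≈ -1.2412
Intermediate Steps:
J = -9/2 (J = -1/2*9 = -9/2 ≈ -4.5000)
m = -183 (m = -38 - 145 = -183)
H = 507/4 (H = 3*(-9/2 + 11)**2 = 3*(13/2)**2 = 3*(169/4) = 507/4 ≈ 126.75)
H/(-171) + m/366 = (507/4)/(-171) - 183/366 = (507/4)*(-1/171) - 183*1/366 = -169/228 - 1/2 = -283/228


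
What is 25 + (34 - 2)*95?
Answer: 3065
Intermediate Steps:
25 + (34 - 2)*95 = 25 + 32*95 = 25 + 3040 = 3065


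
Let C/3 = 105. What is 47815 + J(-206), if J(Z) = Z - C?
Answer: 47294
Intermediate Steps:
C = 315 (C = 3*105 = 315)
J(Z) = -315 + Z (J(Z) = Z - 1*315 = Z - 315 = -315 + Z)
47815 + J(-206) = 47815 + (-315 - 206) = 47815 - 521 = 47294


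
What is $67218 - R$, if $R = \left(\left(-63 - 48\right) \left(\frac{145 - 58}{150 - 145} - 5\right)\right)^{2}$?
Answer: $- \frac{45681474}{25} \approx -1.8273 \cdot 10^{6}$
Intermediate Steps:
$R = \frac{47361924}{25}$ ($R = \left(- 111 \left(\frac{87}{5} - 5\right)\right)^{2} = \left(\left(-111\right) \frac{62}{5}\right)^{2} = \left(- \frac{6882}{5}\right)^{2} = \frac{47361924}{25} \approx 1.8945 \cdot 10^{6}$)
$67218 - R = 67218 - \frac{47361924}{25} = - \frac{45681474}{25}$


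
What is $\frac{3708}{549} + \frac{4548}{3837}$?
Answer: $\frac{619424}{78019} \approx 7.9394$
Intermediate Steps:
$\frac{3708}{549} + \frac{4548}{3837} = 3708 \cdot \frac{1}{549} + 4548 \cdot \frac{1}{3837} = \frac{412}{61} + \frac{1516}{1279} = \frac{619424}{78019}$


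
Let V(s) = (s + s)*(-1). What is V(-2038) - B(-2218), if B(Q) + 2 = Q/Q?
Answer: 4077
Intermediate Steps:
B(Q) = -1 (B(Q) = -2 + Q/Q = -2 + 1 = -1)
V(s) = -2*s (V(s) = (2*s)*(-1) = -2*s)
V(-2038) - B(-2218) = -2*(-2038) - 1*(-1) = 4076 + 1 = 4077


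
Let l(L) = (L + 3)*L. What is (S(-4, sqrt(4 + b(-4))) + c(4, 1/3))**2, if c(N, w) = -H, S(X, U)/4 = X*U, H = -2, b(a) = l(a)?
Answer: 2052 - 128*sqrt(2) ≈ 1871.0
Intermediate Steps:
l(L) = L*(3 + L) (l(L) = (3 + L)*L = L*(3 + L))
b(a) = a*(3 + a)
S(X, U) = 4*U*X (S(X, U) = 4*(X*U) = 4*(U*X) = 4*U*X)
c(N, w) = 2 (c(N, w) = -1*(-2) = 2)
(S(-4, sqrt(4 + b(-4))) + c(4, 1/3))**2 = (4*sqrt(4 - 4*(3 - 4))*(-4) + 2)**2 = (4*sqrt(4 - 4*(-1))*(-4) + 2)**2 = (4*sqrt(4 + 4)*(-4) + 2)**2 = (4*sqrt(8)*(-4) + 2)**2 = (4*(2*sqrt(2))*(-4) + 2)**2 = (-32*sqrt(2) + 2)**2 = (2 - 32*sqrt(2))**2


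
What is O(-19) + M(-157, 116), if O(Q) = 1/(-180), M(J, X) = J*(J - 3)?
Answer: 4521599/180 ≈ 25120.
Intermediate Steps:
M(J, X) = J*(-3 + J)
O(Q) = -1/180
O(-19) + M(-157, 116) = -1/180 - 157*(-3 - 157) = -1/180 - 157*(-160) = -1/180 + 25120 = 4521599/180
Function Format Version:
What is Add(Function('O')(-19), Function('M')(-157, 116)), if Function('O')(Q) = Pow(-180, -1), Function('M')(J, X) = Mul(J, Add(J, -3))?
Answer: Rational(4521599, 180) ≈ 25120.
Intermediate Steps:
Function('M')(J, X) = Mul(J, Add(-3, J))
Function('O')(Q) = Rational(-1, 180)
Add(Function('O')(-19), Function('M')(-157, 116)) = Add(Rational(-1, 180), Mul(-157, Add(-3, -157))) = Add(Rational(-1, 180), Mul(-157, -160)) = Add(Rational(-1, 180), 25120) = Rational(4521599, 180)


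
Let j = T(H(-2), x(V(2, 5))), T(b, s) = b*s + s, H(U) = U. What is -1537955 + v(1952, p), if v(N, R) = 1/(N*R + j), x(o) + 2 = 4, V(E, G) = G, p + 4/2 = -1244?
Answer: -3740604923271/2432194 ≈ -1.5380e+6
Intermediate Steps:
p = -1246 (p = -2 - 1244 = -1246)
x(o) = 2 (x(o) = -2 + 4 = 2)
T(b, s) = s + b*s
j = -2 (j = 2*(1 - 2) = 2*(-1) = -2)
v(N, R) = 1/(-2 + N*R) (v(N, R) = 1/(N*R - 2) = 1/(-2 + N*R))
-1537955 + v(1952, p) = -1537955 + 1/(-2 + 1952*(-1246)) = -1537955 + 1/(-2 - 2432192) = -1537955 + 1/(-2432194) = -1537955 - 1/2432194 = -3740604923271/2432194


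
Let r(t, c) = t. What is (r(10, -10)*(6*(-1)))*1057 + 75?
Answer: -63345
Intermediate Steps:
(r(10, -10)*(6*(-1)))*1057 + 75 = (10*(6*(-1)))*1057 + 75 = (10*(-6))*1057 + 75 = -60*1057 + 75 = -63420 + 75 = -63345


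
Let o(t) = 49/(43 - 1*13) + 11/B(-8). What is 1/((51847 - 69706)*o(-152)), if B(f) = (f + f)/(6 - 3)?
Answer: 80/613159 ≈ 0.00013047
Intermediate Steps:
B(f) = 2*f/3 (B(f) = (2*f)/3 = (2*f)*(⅓) = 2*f/3)
o(t) = -103/240 (o(t) = 49/(43 - 1*13) + 11/(((⅔)*(-8))) = 49/(43 - 13) + 11/(-16/3) = 49/30 + 11*(-3/16) = 49*(1/30) - 33/16 = 49/30 - 33/16 = -103/240)
1/((51847 - 69706)*o(-152)) = 1/((51847 - 69706)*(-103/240)) = -240/103/(-17859) = -1/17859*(-240/103) = 80/613159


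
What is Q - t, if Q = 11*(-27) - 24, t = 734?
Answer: -1055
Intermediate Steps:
Q = -321 (Q = -297 - 24 = -321)
Q - t = -321 - 1*734 = -321 - 734 = -1055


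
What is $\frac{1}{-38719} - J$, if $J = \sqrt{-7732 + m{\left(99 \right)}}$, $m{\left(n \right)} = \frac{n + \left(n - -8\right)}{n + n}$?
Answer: $- \frac{1}{38719} - \frac{i \sqrt{8419015}}{33} \approx -2.5827 \cdot 10^{-5} - 87.926 i$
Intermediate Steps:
$m{\left(n \right)} = \frac{8 + 2 n}{2 n}$ ($m{\left(n \right)} = \frac{n + \left(n + 8\right)}{2 n} = \left(n + \left(8 + n\right)\right) \frac{1}{2 n} = \left(8 + 2 n\right) \frac{1}{2 n} = \frac{8 + 2 n}{2 n}$)
$J = \frac{i \sqrt{8419015}}{33}$ ($J = \sqrt{-7732 + \frac{4 + 99}{99}} = \sqrt{-7732 + \frac{1}{99} \cdot 103} = \sqrt{-7732 + \frac{103}{99}} = \sqrt{- \frac{765365}{99}} = \frac{i \sqrt{8419015}}{33} \approx 87.926 i$)
$\frac{1}{-38719} - J = \frac{1}{-38719} - \frac{i \sqrt{8419015}}{33} = - \frac{1}{38719} - \frac{i \sqrt{8419015}}{33}$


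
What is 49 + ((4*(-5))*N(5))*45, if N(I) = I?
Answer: -4451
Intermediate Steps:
49 + ((4*(-5))*N(5))*45 = 49 + ((4*(-5))*5)*45 = 49 - 20*5*45 = 49 - 100*45 = 49 - 4500 = -4451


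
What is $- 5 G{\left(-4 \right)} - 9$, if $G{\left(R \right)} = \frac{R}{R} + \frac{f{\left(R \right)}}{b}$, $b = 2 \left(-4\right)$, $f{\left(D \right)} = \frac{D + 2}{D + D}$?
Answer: $- \frac{443}{32} \approx -13.844$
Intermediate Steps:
$f{\left(D \right)} = \frac{2 + D}{2 D}$
$b = -8$
$G{\left(R \right)} = 1 - \frac{2 + R}{16 R}$ ($G{\left(R \right)} = \frac{R}{R} + \frac{\frac{1}{2} \frac{1}{R} \left(2 + R\right)}{-8} = 1 + \frac{2 + R}{2 R} \left(- \frac{1}{8}\right) = 1 - \frac{2 + R}{16 R}$)
$- 5 G{\left(-4 \right)} - 9 = - 5 \frac{-2 + 15 \left(-4\right)}{16 \left(-4\right)} - 9 = - 5 \cdot \frac{1}{16} \left(- \frac{1}{4}\right) \left(-2 - 60\right) - 9 = - 5 \cdot \frac{1}{16} \left(- \frac{1}{4}\right) \left(-62\right) - 9 = \left(-5\right) \frac{31}{32} - 9 = - \frac{155}{32} - 9 = - \frac{443}{32}$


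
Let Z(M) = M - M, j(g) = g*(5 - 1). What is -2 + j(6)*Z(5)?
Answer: -2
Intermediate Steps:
j(g) = 4*g (j(g) = g*4 = 4*g)
Z(M) = 0
-2 + j(6)*Z(5) = -2 + (4*6)*0 = -2 + 24*0 = -2 + 0 = -2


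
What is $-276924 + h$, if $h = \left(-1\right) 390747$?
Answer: $-667671$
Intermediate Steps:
$h = -390747$
$-276924 + h = -276924 - 390747 = -667671$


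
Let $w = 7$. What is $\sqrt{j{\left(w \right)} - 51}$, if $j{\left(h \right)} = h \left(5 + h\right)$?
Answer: $\sqrt{33} \approx 5.7446$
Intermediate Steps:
$\sqrt{j{\left(w \right)} - 51} = \sqrt{7 \left(5 + 7\right) - 51} = \sqrt{7 \cdot 12 - 51} = \sqrt{84 - 51} = \sqrt{33}$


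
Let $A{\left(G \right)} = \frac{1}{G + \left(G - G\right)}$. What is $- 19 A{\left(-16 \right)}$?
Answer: $\frac{19}{16} \approx 1.1875$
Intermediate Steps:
$A{\left(G \right)} = \frac{1}{G}$ ($A{\left(G \right)} = \frac{1}{G + 0} = \frac{1}{G}$)
$- 19 A{\left(-16 \right)} = - \frac{19}{-16} = \left(-19\right) \left(- \frac{1}{16}\right) = \frac{19}{16}$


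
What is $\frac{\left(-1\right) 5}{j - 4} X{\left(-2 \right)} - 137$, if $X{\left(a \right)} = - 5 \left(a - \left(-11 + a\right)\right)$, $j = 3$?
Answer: $-412$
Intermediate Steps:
$X{\left(a \right)} = -55$ ($X{\left(a \right)} = \left(-5\right) 11 = -55$)
$\frac{\left(-1\right) 5}{j - 4} X{\left(-2 \right)} - 137 = \frac{\left(-1\right) 5}{3 - 4} \left(-55\right) - 137 = - \frac{5}{-1} \left(-55\right) - 137 = \left(-5\right) \left(-1\right) \left(-55\right) - 137 = 5 \left(-55\right) - 137 = -275 - 137 = -412$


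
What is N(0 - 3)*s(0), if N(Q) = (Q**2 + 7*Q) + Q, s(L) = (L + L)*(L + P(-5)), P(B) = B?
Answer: 0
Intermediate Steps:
s(L) = 2*L*(-5 + L) (s(L) = (L + L)*(L - 5) = (2*L)*(-5 + L) = 2*L*(-5 + L))
N(Q) = Q**2 + 8*Q
N(0 - 3)*s(0) = ((0 - 3)*(8 + (0 - 3)))*(2*0*(-5 + 0)) = (-3*(8 - 3))*(2*0*(-5)) = -3*5*0 = -15*0 = 0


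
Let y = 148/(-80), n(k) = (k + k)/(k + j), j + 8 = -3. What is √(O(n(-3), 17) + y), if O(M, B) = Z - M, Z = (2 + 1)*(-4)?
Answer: I*√69965/70 ≈ 3.7787*I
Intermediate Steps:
j = -11 (j = -8 - 3 = -11)
n(k) = 2*k/(-11 + k) (n(k) = (k + k)/(k - 11) = (2*k)/(-11 + k) = 2*k/(-11 + k))
Z = -12 (Z = 3*(-4) = -12)
O(M, B) = -12 - M
y = -37/20 (y = 148*(-1/80) = -37/20 ≈ -1.8500)
√(O(n(-3), 17) + y) = √((-12 - 2*(-3)/(-11 - 3)) - 37/20) = √((-12 - 2*(-3)/(-14)) - 37/20) = √((-12 - 2*(-3)*(-1)/14) - 37/20) = √((-12 - 1*3/7) - 37/20) = √((-12 - 3/7) - 37/20) = √(-87/7 - 37/20) = √(-1999/140) = I*√69965/70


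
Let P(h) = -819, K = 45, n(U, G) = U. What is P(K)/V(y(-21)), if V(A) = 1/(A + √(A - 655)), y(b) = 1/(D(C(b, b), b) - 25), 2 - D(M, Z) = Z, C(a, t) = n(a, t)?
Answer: 819/2 - 819*I*√2622/2 ≈ 409.5 - 20969.0*I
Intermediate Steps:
C(a, t) = a
D(M, Z) = 2 - Z
y(b) = 1/(-23 - b) (y(b) = 1/((2 - b) - 25) = 1/(-23 - b))
V(A) = 1/(A + √(-655 + A))
P(K)/V(y(-21)) = -(-819/(23 - 21) + 819*√(-655 - 1/(23 - 21))) = -(-819/2 + 819*√(-655 - 1/2)) = -(-819/2 + 819*√(-655 - 1*½)) = -(-819/2 + 819*√(-655 - ½)) = -(-819/2 + 819*I*√2622/2) = -819*(-½ + I*√2622/2) = 819/2 - 819*I*√2622/2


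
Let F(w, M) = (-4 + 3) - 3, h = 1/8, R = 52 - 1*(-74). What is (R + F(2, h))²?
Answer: 14884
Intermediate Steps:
R = 126 (R = 52 + 74 = 126)
h = ⅛ (h = 1*(⅛) = ⅛ ≈ 0.12500)
F(w, M) = -4 (F(w, M) = -1 - 3 = -4)
(R + F(2, h))² = (126 - 4)² = 122² = 14884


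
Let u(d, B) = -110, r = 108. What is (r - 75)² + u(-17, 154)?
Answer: 979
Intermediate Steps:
(r - 75)² + u(-17, 154) = (108 - 75)² - 110 = 33² - 110 = 1089 - 110 = 979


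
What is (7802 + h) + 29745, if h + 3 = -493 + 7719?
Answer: 44770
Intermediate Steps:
h = 7223 (h = -3 + (-493 + 7719) = -3 + 7226 = 7223)
(7802 + h) + 29745 = (7802 + 7223) + 29745 = 15025 + 29745 = 44770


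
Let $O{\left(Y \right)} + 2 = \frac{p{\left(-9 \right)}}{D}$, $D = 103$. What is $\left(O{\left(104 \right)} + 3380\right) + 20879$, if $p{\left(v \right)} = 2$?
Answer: $\frac{2498473}{103} \approx 24257.0$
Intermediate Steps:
$O{\left(Y \right)} = - \frac{204}{103}$ ($O{\left(Y \right)} = -2 + \frac{2}{103} = - \frac{204}{103}$)
$\left(O{\left(104 \right)} + 3380\right) + 20879 = \left(- \frac{204}{103} + 3380\right) + 20879 = \frac{347936}{103} + 20879 = \frac{2498473}{103}$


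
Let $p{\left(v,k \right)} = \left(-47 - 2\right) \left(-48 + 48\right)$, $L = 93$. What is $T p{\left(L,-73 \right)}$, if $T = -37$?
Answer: $0$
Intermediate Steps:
$p{\left(v,k \right)} = 0$ ($p{\left(v,k \right)} = \left(-49\right) 0 = 0$)
$T p{\left(L,-73 \right)} = \left(-37\right) 0 = 0$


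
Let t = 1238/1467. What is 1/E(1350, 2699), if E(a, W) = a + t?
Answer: 1467/1981688 ≈ 0.00074028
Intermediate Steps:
t = 1238/1467 (t = 1238*(1/1467) = 1238/1467 ≈ 0.84390)
E(a, W) = 1238/1467 + a (E(a, W) = a + 1238/1467 = 1238/1467 + a)
1/E(1350, 2699) = 1/(1238/1467 + 1350) = 1/(1981688/1467) = 1467/1981688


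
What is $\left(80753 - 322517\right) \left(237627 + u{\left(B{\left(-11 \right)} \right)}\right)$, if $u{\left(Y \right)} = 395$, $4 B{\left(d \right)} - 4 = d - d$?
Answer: $-57545150808$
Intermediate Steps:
$B{\left(d \right)} = 1$ ($B{\left(d \right)} = 1 + \frac{d - d}{4} = 1 + \frac{1}{4} \cdot 0 = 1 + 0 = 1$)
$\left(80753 - 322517\right) \left(237627 + u{\left(B{\left(-11 \right)} \right)}\right) = \left(80753 - 322517\right) \left(237627 + 395\right) = \left(-241764\right) 238022 = -57545150808$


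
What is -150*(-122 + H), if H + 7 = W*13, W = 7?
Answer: 5700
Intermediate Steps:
H = 84 (H = -7 + 7*13 = -7 + 91 = 84)
-150*(-122 + H) = -150*(-122 + 84) = -150*(-38) = 5700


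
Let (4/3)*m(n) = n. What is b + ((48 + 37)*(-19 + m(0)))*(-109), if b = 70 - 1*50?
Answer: 176055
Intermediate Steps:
b = 20 (b = 70 - 50 = 20)
m(n) = 3*n/4
b + ((48 + 37)*(-19 + m(0)))*(-109) = 20 + ((48 + 37)*(-19 + (¾)*0))*(-109) = 20 + (85*(-19 + 0))*(-109) = 20 + (85*(-19))*(-109) = 20 - 1615*(-109) = 20 + 176035 = 176055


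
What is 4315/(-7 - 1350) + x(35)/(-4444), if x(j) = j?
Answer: -19223355/6030508 ≈ -3.1877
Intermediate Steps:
4315/(-7 - 1350) + x(35)/(-4444) = 4315/(-7 - 1350) + 35/(-4444) = 4315/(-1357) + 35*(-1/4444) = 4315*(-1/1357) - 35/4444 = -4315/1357 - 35/4444 = -19223355/6030508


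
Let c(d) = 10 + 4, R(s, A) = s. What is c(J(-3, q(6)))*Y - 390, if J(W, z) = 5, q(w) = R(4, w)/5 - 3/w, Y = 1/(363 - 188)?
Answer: -9748/25 ≈ -389.92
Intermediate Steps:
Y = 1/175 ≈ 0.0057143
q(w) = 4/5 - 3/w
c(d) = 14
c(J(-3, q(6)))*Y - 390 = 14*(1/175) - 390 = 2/25 - 390 = -9748/25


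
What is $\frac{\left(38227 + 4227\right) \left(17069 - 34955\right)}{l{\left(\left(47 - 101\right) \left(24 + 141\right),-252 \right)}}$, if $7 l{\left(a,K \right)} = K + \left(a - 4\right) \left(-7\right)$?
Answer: $- \frac{379666122}{4439} \approx -85530.0$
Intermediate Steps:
$l{\left(a,K \right)} = 4 - a + \frac{K}{7}$ ($l{\left(a,K \right)} = \frac{K + \left(a - 4\right) \left(-7\right)}{7} = \frac{K + \left(-4 + a\right) \left(-7\right)}{7} = \frac{K - \left(-28 + 7 a\right)}{7} = \frac{28 + K - 7 a}{7} = 4 - a + \frac{K}{7}$)
$\frac{\left(38227 + 4227\right) \left(17069 - 34955\right)}{l{\left(\left(47 - 101\right) \left(24 + 141\right),-252 \right)}} = \frac{\left(38227 + 4227\right) \left(17069 - 34955\right)}{4 - \left(47 - 101\right) \left(24 + 141\right) + \frac{1}{7} \left(-252\right)} = \frac{42454 \left(-17886\right)}{4 - \left(-54\right) 165 - 36} = - \frac{759332244}{4 - -8910 - 36} = - \frac{759332244}{4 + 8910 - 36} = - \frac{759332244}{8878} = \left(-759332244\right) \frac{1}{8878} = - \frac{379666122}{4439}$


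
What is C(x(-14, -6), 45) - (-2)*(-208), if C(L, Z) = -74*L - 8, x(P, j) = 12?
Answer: -1312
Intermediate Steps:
C(L, Z) = -8 - 74*L
C(x(-14, -6), 45) - (-2)*(-208) = (-8 - 74*12) - (-2)*(-208) = (-8 - 888) - 1*416 = -896 - 416 = -1312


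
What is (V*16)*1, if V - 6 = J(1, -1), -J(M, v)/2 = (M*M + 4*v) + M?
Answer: 160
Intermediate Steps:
J(M, v) = -8*v - 2*M - 2*M**2 (J(M, v) = -2*((M*M + 4*v) + M) = -2*((M**2 + 4*v) + M) = -2*(M + M**2 + 4*v) = -8*v - 2*M - 2*M**2)
V = 10 (V = 6 + (-8*(-1) - 2*1 - 2*1**2) = 6 + (8 - 2 - 2*1) = 6 + (8 - 2 - 2) = 6 + 4 = 10)
(V*16)*1 = (10*16)*1 = 160*1 = 160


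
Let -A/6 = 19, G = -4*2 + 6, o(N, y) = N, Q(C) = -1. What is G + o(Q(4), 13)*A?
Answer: 112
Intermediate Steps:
G = -2 (G = -8 + 6 = -2)
A = -114 (A = -6*19 = -114)
G + o(Q(4), 13)*A = -2 - 1*(-114) = -2 + 114 = 112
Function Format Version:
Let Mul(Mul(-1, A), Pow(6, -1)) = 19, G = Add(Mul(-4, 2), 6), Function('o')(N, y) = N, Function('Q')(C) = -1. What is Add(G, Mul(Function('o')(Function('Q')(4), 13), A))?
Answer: 112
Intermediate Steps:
G = -2 (G = Add(-8, 6) = -2)
A = -114 (A = Mul(-6, 19) = -114)
Add(G, Mul(Function('o')(Function('Q')(4), 13), A)) = Add(-2, Mul(-1, -114)) = Add(-2, 114) = 112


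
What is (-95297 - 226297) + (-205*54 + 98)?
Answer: -332566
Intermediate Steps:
(-95297 - 226297) + (-205*54 + 98) = -321594 + (-11070 + 98) = -321594 - 10972 = -332566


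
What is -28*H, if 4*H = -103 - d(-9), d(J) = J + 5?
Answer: 693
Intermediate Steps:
d(J) = 5 + J
H = -99/4 (H = (-103 - (5 - 9))/4 = (-103 - 1*(-4))/4 = (-103 + 4)/4 = (¼)*(-99) = -99/4 ≈ -24.750)
-28*H = -28*(-99/4) = 693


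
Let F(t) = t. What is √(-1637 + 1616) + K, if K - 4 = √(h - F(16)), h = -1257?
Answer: 4 + I*√21 + I*√1273 ≈ 4.0 + 40.262*I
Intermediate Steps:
K = 4 + I*√1273 (K = 4 + √(-1257 - 1*16) = 4 + √(-1257 - 16) = 4 + √(-1273) = 4 + I*√1273 ≈ 4.0 + 35.679*I)
√(-1637 + 1616) + K = √(-1637 + 1616) + (4 + I*√1273) = √(-21) + (4 + I*√1273) = I*√21 + (4 + I*√1273) = 4 + I*√21 + I*√1273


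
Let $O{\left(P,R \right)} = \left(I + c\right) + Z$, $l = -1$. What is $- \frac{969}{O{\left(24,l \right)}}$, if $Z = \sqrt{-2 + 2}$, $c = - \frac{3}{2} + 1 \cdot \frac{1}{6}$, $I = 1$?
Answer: $2907$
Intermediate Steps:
$c = - \frac{4}{3}$ ($c = \left(-3\right) \frac{1}{2} + 1 \cdot \frac{1}{6} = - \frac{3}{2} + \frac{1}{6} = - \frac{4}{3} \approx -1.3333$)
$Z = 0$ ($Z = \sqrt{0} = 0$)
$O{\left(P,R \right)} = - \frac{1}{3}$ ($O{\left(P,R \right)} = \left(1 - \frac{4}{3}\right) + 0 = - \frac{1}{3} + 0 = - \frac{1}{3}$)
$- \frac{969}{O{\left(24,l \right)}} = - \frac{969}{- \frac{1}{3}} = \left(-969\right) \left(-3\right) = 2907$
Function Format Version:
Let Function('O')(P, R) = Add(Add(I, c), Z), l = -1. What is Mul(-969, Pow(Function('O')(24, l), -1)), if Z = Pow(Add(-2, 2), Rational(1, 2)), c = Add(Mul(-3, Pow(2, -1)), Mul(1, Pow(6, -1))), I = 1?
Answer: 2907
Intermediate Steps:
c = Rational(-4, 3) (c = Add(Mul(-3, Rational(1, 2)), Mul(1, Rational(1, 6))) = Add(Rational(-3, 2), Rational(1, 6)) = Rational(-4, 3) ≈ -1.3333)
Z = 0 (Z = Pow(0, Rational(1, 2)) = 0)
Function('O')(P, R) = Rational(-1, 3) (Function('O')(P, R) = Add(Add(1, Rational(-4, 3)), 0) = Add(Rational(-1, 3), 0) = Rational(-1, 3))
Mul(-969, Pow(Function('O')(24, l), -1)) = Mul(-969, Pow(Rational(-1, 3), -1)) = Mul(-969, -3) = 2907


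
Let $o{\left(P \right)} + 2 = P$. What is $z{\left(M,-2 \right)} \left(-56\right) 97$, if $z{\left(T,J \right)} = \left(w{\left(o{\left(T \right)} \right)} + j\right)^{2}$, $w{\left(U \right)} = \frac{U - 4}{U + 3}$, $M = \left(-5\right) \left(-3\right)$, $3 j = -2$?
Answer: $- \frac{16975}{288} \approx -58.941$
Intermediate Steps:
$j = - \frac{2}{3}$ ($j = \frac{1}{3} \left(-2\right) = - \frac{2}{3} \approx -0.66667$)
$o{\left(P \right)} = -2 + P$
$M = 15$
$w{\left(U \right)} = \frac{-4 + U}{3 + U}$
$z{\left(T,J \right)} = \left(- \frac{2}{3} + \frac{-6 + T}{1 + T}\right)^{2}$ ($z{\left(T,J \right)} = \left(\frac{-4 + \left(-2 + T\right)}{3 + \left(-2 + T\right)} - \frac{2}{3}\right)^{2} = \left(\frac{-6 + T}{1 + T} - \frac{2}{3}\right)^{2} = \left(- \frac{2}{3} + \frac{-6 + T}{1 + T}\right)^{2}$)
$z{\left(M,-2 \right)} \left(-56\right) 97 = \frac{\left(-20 + 15\right)^{2}}{9 \left(1 + 15\right)^{2}} \left(-56\right) 97 = \frac{\left(-5\right)^{2}}{9 \cdot 256} \left(-56\right) 97 = \frac{1}{9} \cdot \frac{1}{256} \cdot 25 \left(-56\right) 97 = \frac{25}{2304} \left(-56\right) 97 = \left(- \frac{175}{288}\right) 97 = - \frac{16975}{288}$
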